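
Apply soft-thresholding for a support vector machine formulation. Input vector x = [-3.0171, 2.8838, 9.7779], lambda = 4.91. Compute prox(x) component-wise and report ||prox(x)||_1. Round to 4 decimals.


Soft-thresholding with lambda = 4.91:
prox(-3.0171) = sign(-3.0171)*max(|-3.0171| - 4.91, 0) = 0.0
prox(2.8838) = sign(2.8838)*max(|2.8838| - 4.91, 0) = 0.0
prox(9.7779) = sign(9.7779)*max(|9.7779| - 4.91, 0) = 4.8679
prox(x) = [0.0, 0.0, 4.8679]
||prox(x)||_1 = 0.0 + 0.0 + 4.8679 = 4.8679


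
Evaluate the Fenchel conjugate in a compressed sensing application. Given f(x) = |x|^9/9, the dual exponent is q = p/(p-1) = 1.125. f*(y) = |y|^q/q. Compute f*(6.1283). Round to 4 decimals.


The conjugate exponent q satisfies 1/p + 1/q = 1.
p = 9, so q = 9/(9 - 1) = 1.125
|y|^q = 6.1283^1.125 = 7.687
f*(6.1283) = 7.687 / 1.125 = 6.8329


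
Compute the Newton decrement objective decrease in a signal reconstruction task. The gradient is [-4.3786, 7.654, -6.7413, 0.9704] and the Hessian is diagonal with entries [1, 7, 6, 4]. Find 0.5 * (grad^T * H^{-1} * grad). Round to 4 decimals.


Step 1: H is diagonal, so H^(-1) * g = [-4.3786, 1.0934, -1.1236, 0.2426].
Step 2: g^T H^(-1) g = sum_i g_i^2 / H_ii
  = (-4.3786)^2/1 + (7.654)^2/7 + (-6.7413)^2/6 + (0.9704)^2/4
  = 19.1721 + 8.3691 + 7.5742 + 0.2354 = 35.3508
Step 3: Objective decrease = 0.5 * g^T H^(-1) g = 17.6754


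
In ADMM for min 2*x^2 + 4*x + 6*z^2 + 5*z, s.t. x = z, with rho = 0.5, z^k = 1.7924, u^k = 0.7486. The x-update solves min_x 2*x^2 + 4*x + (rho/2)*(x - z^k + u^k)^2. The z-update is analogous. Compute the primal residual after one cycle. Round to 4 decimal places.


ADMM iteration with rho = 0.5, z^k = 1.7924, u^k = 0.7486
Step 1: x-update.
Minimize 2*x^2 + 4*x + (0.5/2)*(x - 1.7924 + 0.7486)^2
FOC: (2*2 + 0.5)*x = -4 + 0.5*(1.7924 - 0.7486)
x^{k+1} = -0.7729
Step 2: z-update.
Minimize 6*z^2 + 5*z + (0.5/2)*(-0.7729 - z + 0.7486)^2
FOC: (2*6 + 0.5)*z = -5 + 0.5*(-0.7729 + 0.7486)
z^{k+1} = -0.401
Step 3: u-update.
u^{k+1} = 0.7486 - 0.7729 + 0.401 = 0.3767
Step 4: Primal residual = |-0.7729 + 0.401| = 0.3719


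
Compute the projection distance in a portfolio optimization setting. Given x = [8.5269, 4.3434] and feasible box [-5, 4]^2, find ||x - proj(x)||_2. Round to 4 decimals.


Project each component onto [-5, 4].
clip(8.5269) = 4.0, clip(4.3434) = 4.0
Projection = [4.0, 4.0]
Squared diffs: [20.4928, 0.1179]
Distance = sqrt(20.6107) = 4.5399


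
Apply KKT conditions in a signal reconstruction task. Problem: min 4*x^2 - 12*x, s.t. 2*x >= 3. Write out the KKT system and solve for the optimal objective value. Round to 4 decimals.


Step 1: Try lambda = 0 (constraint inactive).
Stationarity: 2*4*x - 12 = 0
x* = 12/(2*4) = 1.5
Check constraint: 2*1.5 = 3.0 >= 3 -- satisfied.
Step 2: Compute optimal value.
f(x*) = 4*1.5^2 - 12*1.5 = -9.0


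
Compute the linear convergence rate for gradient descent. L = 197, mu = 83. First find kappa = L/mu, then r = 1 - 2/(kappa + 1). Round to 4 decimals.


Step 1: Compute the condition number.
kappa = L/mu = 197/83 = 2.3735
Step 2: Compute the convergence rate.
r = 1 - 2/(kappa + 1) = 1 - 2*mu/(L + mu) = (L - mu)/(L + mu) = 114/280 = 0.4071


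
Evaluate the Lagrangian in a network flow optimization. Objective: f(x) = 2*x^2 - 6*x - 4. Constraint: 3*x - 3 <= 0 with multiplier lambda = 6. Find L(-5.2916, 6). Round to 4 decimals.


Step 1: Evaluate f(x).
f(-5.2916) = 2*(-5.2916)^2 - 6*(-5.2916) - 4 = 83.7517
Step 2: Evaluate g(x).
g(-5.2916) = 3*-5.2916 - 3 = -18.8748
Step 3: Compute Lagrangian.
L = 83.7517 + 6*-18.8748 = -29.4971


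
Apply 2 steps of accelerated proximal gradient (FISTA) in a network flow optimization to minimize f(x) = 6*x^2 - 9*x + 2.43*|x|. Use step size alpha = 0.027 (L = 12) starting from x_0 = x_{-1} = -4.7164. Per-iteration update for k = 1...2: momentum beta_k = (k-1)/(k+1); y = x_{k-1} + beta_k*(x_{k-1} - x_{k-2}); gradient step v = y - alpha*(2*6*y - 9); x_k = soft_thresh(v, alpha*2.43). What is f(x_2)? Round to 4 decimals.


FISTA on f(x) = 6*x^2 - 9*x + 2.43*|x|
L = 12, alpha = 0.027
Iteration 1: beta = 0.0, y = -4.7164 + 0.0*(-4.7164 + 4.7164) = -4.7164
  grad(y) = -65.5968, v = y - alpha*grad = -2.9453
  prox(v) = soft_thresh(-2.9453, 0.0656) = -2.8797
Iteration 2: beta = 0.3333, y = -2.8797 + 0.3333*(-2.8797 + 4.7164) = -2.2674
  grad(y) = -36.2092, v = y - alpha*grad = -1.2898
  prox(v) = soft_thresh(-1.2898, 0.0656) = -1.2242
f(x_2) = 6*(-1.2242)^2 - 9*(-1.2242) + 2.43*|-1.2242| = 22.984


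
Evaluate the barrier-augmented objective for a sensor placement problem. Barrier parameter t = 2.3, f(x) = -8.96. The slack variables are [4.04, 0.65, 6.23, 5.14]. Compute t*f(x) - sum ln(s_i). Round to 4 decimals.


Step 1: Compute log-barrier.
ln values: [1.3962, -0.4308, 1.8294, 1.6371]
phi = -(1.3962 - 0.4308 + 1.8294 + 1.6371) = -4.4319
Step 2: Compute augmented objective.
t*f(x) = 2.3*-8.96 = -20.608
Total = -20.608 - 4.4319 = -25.0399


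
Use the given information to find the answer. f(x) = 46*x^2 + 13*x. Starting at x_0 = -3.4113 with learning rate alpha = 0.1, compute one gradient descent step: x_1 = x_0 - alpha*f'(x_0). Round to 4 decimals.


We compute the gradient at x_0 and apply the update.
f'(x) = 92*x + 13
f'(-3.4113) = 92*-3.4113 + 13 = -300.8396
x_1 = -3.4113 - 0.1*-300.8396 = 26.6727


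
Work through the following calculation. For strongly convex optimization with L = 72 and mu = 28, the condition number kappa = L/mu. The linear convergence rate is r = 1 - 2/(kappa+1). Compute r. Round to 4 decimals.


Step 1: Compute the condition number.
kappa = L/mu = 72/28 = 2.5714
Step 2: Compute the convergence rate.
r = 1 - 2/(kappa + 1) = 1 - 2*mu/(L + mu) = (L - mu)/(L + mu) = 44/100 = 0.44


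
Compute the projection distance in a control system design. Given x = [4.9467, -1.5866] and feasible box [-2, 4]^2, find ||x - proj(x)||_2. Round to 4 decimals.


Project each component onto [-2, 4].
clip(4.9467) = 4.0, clip(-1.5866) = -1.5866
Projection = [4.0, -1.5866]
Squared diffs: [0.8962, 0.0]
Distance = sqrt(0.8962) = 0.9467


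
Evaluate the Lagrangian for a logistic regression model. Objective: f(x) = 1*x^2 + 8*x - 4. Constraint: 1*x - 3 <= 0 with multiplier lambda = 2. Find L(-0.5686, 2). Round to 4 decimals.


Step 1: Evaluate f(x).
f(-0.5686) = 1*(-0.5686)^2 + 8*(-0.5686) - 4 = -8.2255
Step 2: Evaluate g(x).
g(-0.5686) = 1*-0.5686 - 3 = -3.5686
Step 3: Compute Lagrangian.
L = -8.2255 + 2*-3.5686 = -15.3627


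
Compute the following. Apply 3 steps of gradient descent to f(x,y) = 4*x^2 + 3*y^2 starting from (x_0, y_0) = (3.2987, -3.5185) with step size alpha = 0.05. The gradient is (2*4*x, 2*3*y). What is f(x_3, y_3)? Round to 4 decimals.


Gradient descent on f(x,y) = 4*x^2 + 3*y^2.
Starting point: (3.2987, -3.5185), alpha = 0.05
Step 1: grad_x = 2*4*3.2987 = 26.3896, grad_y = 2*3*-3.5185 = -21.111
  x_1 = 3.2987 - 0.05*26.3896 = 1.9792
  y_1 = -3.5185 - 0.05*-21.111 = -2.463
Step 2: grad_x = 2*4*1.9792 = 15.8338, grad_y = 2*3*-2.463 = -14.7777
  x_2 = 1.9792 - 0.05*15.8338 = 1.1875
  y_2 = -2.463 - 0.05*-14.7777 = -1.7241
Step 3: grad_x = 2*4*1.1875 = 9.5003, grad_y = 2*3*-1.7241 = -10.3444
  x_3 = 1.1875 - 0.05*9.5003 = 0.7125
  y_3 = -1.7241 - 0.05*-10.3444 = -1.2068
f(0.7125, -1.2068) = 4*0.7125^2 + 3*(-1.2068)^2 = 6.4002


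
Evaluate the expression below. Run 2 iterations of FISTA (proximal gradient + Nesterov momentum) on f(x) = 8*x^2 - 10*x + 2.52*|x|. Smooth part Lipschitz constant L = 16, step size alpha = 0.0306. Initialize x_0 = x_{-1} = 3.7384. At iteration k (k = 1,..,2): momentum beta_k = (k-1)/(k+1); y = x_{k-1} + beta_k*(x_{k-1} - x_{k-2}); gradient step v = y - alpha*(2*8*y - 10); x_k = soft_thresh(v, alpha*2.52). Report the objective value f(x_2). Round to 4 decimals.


FISTA on f(x) = 8*x^2 - 10*x + 2.52*|x|
L = 16, alpha = 0.0306
Iteration 1: beta = 0.0, y = 3.7384 + 0.0*(3.7384 - 3.7384) = 3.7384
  grad(y) = 49.8144, v = y - alpha*grad = 2.2141
  prox(v) = soft_thresh(2.2141, 0.0771) = 2.137
Iteration 2: beta = 0.3333, y = 2.137 + 0.3333*(2.137 - 3.7384) = 1.6032
  grad(y) = 15.6505, v = y - alpha*grad = 1.1243
  prox(v) = soft_thresh(1.1243, 0.0771) = 1.0471
f(x_2) = 8*1.0471^2 - 10*1.0471 + 2.52*|1.0471| = 0.9394


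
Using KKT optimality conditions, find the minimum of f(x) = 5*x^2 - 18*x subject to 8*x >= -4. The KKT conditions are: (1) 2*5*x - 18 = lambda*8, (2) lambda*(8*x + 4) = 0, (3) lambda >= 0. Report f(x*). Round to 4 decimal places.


Step 1: Try lambda = 0 (constraint inactive).
Stationarity: 2*5*x - 18 = 0
x* = 18/(2*5) = 1.8
Check constraint: 8*1.8 = 14.4 >= -4 -- satisfied.
Step 2: Compute optimal value.
f(x*) = 5*1.8^2 - 18*1.8 = -16.2


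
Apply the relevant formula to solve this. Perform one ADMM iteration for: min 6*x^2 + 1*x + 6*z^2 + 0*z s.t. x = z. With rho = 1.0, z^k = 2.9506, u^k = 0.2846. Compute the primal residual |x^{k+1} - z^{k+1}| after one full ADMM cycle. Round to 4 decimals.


ADMM iteration with rho = 1.0, z^k = 2.9506, u^k = 0.2846
Step 1: x-update.
Minimize 6*x^2 + 1*x + (1.0/2)*(x - 2.9506 + 0.2846)^2
FOC: (2*6 + 1.0)*x = -1 + 1.0*(2.9506 - 0.2846)
x^{k+1} = 0.1282
Step 2: z-update.
Minimize 6*z^2 + 0*z + (1.0/2)*(0.1282 - z + 0.2846)^2
FOC: (2*6 + 1.0)*z = 0 + 1.0*(0.1282 + 0.2846)
z^{k+1} = 0.0318
Step 3: u-update.
u^{k+1} = 0.2846 + 0.1282 - 0.0318 = 0.381
Step 4: Primal residual = |0.1282 - 0.0318| = 0.0964


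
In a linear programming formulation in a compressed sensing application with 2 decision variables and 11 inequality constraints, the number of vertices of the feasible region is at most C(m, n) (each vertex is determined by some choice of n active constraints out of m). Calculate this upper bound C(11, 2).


Each vertex corresponds to some choice of n active constraints out of m, so the number of vertices is at most C(m, n) = m! / (n!(m-n)!).
m = 11, n = 2
Numerator: 11 * 10
Denominator: 2! = 2
C(11, 2) = 55


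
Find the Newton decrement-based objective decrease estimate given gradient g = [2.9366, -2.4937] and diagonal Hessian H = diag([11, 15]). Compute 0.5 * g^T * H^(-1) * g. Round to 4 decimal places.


Step 1: H is diagonal, so H^(-1) * g = [0.267, -0.1662].
Step 2: g^T H^(-1) g = sum_i g_i^2 / H_ii
  = (2.9366)^2/11 + (-2.4937)^2/15
  = 0.784 + 0.4146 = 1.1985
Step 3: Objective decrease = 0.5 * g^T H^(-1) g = 0.5993


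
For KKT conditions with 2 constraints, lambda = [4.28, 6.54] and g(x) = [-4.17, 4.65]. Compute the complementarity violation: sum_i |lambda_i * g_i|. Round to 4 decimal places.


KKT complementary slackness check:
lambda_1 * g_1 = 4.28 * -4.17 = -17.8476
lambda_2 * g_2 = 6.54 * 4.65 = 30.411
Total violation = 17.8476 + 30.411 = 48.2586


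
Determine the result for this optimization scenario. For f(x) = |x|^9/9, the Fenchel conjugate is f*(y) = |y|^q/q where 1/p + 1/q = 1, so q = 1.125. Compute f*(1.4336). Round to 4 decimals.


The conjugate exponent q satisfies 1/p + 1/q = 1.
p = 9, so q = 9/(9 - 1) = 1.125
|y|^q = 1.4336^1.125 = 1.4996
f*(1.4336) = 1.4996 / 1.125 = 1.333


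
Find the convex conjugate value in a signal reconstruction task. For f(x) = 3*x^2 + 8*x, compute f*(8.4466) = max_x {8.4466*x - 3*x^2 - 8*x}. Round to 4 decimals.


f*(y) = sup_x {y*x - a*x^2 - b*x} = sup_x {(y-b)*x - a*x^2}
FOC: (y - b) - 2a*x = 0 => x* = (y - b)/(2a)
x* = (8.4466 - 8)/(2*3) = 0.0744
f*(8.4466) = (y-b)^2/(4a) = (8.4466 - 8)^2/(4*3)
= 0.1995/12 = 0.0166


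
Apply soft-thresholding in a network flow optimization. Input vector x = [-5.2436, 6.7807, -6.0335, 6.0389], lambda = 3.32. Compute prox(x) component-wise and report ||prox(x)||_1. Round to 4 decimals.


Soft-thresholding with lambda = 3.32:
prox(-5.2436) = sign(-5.2436)*max(|-5.2436| - 3.32, 0) = -1.9236
prox(6.7807) = sign(6.7807)*max(|6.7807| - 3.32, 0) = 3.4607
prox(-6.0335) = sign(-6.0335)*max(|-6.0335| - 3.32, 0) = -2.7135
prox(6.0389) = sign(6.0389)*max(|6.0389| - 3.32, 0) = 2.7189
prox(x) = [-1.9236, 3.4607, -2.7135, 2.7189]
||prox(x)||_1 = 1.9236 + 3.4607 + 2.7135 + 2.7189 = 10.8167


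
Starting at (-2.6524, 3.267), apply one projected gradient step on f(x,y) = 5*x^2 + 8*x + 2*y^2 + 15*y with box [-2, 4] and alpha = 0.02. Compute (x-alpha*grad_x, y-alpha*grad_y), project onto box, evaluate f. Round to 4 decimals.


Step 1: Compute gradient at (-2.6524, 3.267).
grad_x = 2*5*-2.6524 + 8 = -18.524
grad_y = 2*2*3.267 + 15 = 28.068
Step 2: Gradient step.
x_raw = -2.6524 - 0.02*-18.524 = -2.2819
y_raw = 3.267 - 0.02*28.068 = 2.7056
Step 3: Project onto [-2, 4].
x_proj = clip(-2.2819) = -2.0
y_proj = clip(2.7056) = 2.7056
Step 4: Evaluate f.
f(-2.0, 2.7056) = 59.2256


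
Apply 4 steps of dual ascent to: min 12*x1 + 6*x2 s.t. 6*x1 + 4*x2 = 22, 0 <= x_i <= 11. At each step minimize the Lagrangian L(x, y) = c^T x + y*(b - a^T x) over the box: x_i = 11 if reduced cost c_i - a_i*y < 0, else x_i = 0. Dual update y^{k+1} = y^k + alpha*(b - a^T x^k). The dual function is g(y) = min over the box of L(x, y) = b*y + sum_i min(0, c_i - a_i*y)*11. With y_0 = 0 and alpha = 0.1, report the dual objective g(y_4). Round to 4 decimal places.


Dual ascent for LP: min 12*x1 + 6*x2, 6*x1 + 4*x2 = 22, 0 <= x_i <= 11
Step 1: y^k = 0.0, reduced costs: (12.0, 6.0)
  x^k = (0.0, 0.0), subgradient = b - a^T x = 22.0
  y^{k+1} = 0.0 + 0.1*22.0 = 2.2
Step 2: y^k = 2.2, reduced costs: (-1.2, -2.8)
  x^k = (11.0, 11.0), subgradient = b - a^T x = -88.0
  y^{k+1} = 2.2 + 0.1*-88.0 = -6.6
Step 3: y^k = -6.6, reduced costs: (51.6, 32.4)
  x^k = (0.0, 0.0), subgradient = b - a^T x = 22.0
  y^{k+1} = -6.6 + 0.1*22.0 = -4.4
Step 4: y^k = -4.4, reduced costs: (38.4, 23.6)
  x^k = (0.0, 0.0), subgradient = b - a^T x = 22.0
  y^{k+1} = -4.4 + 0.1*22.0 = -2.2
Dual objective at y_4 = -2.2: reduced costs (25.2, 14.8), box minimizer x = (0.0, 0.0)
g(y_4) = b*y + (c1 - a1*y)*x1 + (c2 - a2*y)*x2 = 22*(-2.2) + 25.2*0.0 + 14.8*0.0 = -48.4 + 0.0 + 0.0 = -48.4


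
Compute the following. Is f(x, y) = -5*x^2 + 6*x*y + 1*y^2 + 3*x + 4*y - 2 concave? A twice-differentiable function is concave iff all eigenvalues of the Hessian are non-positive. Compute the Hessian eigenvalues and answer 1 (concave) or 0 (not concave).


The Hessian of f(x,y) = -5*x^2 + 6*x*y + 1*y^2 + 3*x + 4*y - 2 is:
H = [[-10, 6], [6, 2]]
Trace = -10 + 2 = -8
Determinant = -10*2 - (6)^2 = -56
Discriminant = (-8)^2 - 4*-56 = 288.0
Eigenvalues: lambda_1 = -12.4853, lambda_2 = 4.4853
The function is not concave.

0


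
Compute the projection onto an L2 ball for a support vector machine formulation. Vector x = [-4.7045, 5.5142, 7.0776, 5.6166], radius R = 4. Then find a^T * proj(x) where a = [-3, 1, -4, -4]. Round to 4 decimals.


Step 1: Compute ||x|| (intermediates to 6 decimals).
||x|| = sqrt((-4.7045)^2 + 5.5142^2 + 7.0776^2 + 5.6166^2) = 11.583494
Step 2: Project.
Since ||x|| > R, scale = R/||x|| = 4/11.583494 = 0.345319, proj(x) = scale * x
proj(x) = [-1.624553, 1.904158, 2.44403, 1.939519]
Step 3: Dot product.
a^T * proj(x) = -3*(-1.624553) + 1*1.904158 - 4*2.44403 - 4*1.939519 = -10.7564


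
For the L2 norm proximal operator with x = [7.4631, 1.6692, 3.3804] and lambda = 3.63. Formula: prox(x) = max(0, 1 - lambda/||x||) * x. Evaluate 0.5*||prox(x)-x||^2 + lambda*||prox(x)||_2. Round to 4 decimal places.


Step 1: Compute ||x||.
||x|| = 8.3613
Step 2: Compute scaling factor.
scale = max(0, 1 - 3.63/8.3613) = 0.5659
Step 3: prox(x) = [4.223, 0.9445, 1.9128]
||prox(x)|| = 4.7313
Step 4: Proximal objective.
0.5*||prox-x||^2 = 6.5885
lambda*||prox|| = 17.1746
Total = 23.763


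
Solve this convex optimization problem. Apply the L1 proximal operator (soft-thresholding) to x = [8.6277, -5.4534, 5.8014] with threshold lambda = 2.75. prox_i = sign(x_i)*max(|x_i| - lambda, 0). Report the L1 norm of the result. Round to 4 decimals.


Soft-thresholding with lambda = 2.75:
prox(8.6277) = sign(8.6277)*max(|8.6277| - 2.75, 0) = 5.8777
prox(-5.4534) = sign(-5.4534)*max(|-5.4534| - 2.75, 0) = -2.7034
prox(5.8014) = sign(5.8014)*max(|5.8014| - 2.75, 0) = 3.0514
prox(x) = [5.8777, -2.7034, 3.0514]
||prox(x)||_1 = 5.8777 + 2.7034 + 3.0514 = 11.6325


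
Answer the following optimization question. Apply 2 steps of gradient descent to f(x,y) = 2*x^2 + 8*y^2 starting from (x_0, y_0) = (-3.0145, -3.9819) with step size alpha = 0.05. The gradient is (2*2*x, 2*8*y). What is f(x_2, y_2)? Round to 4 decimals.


Gradient descent on f(x,y) = 2*x^2 + 8*y^2.
Starting point: (-3.0145, -3.9819), alpha = 0.05
Step 1: grad_x = 2*2*-3.0145 = -12.058, grad_y = 2*8*-3.9819 = -63.7104
  x_1 = -3.0145 - 0.05*-12.058 = -2.4116
  y_1 = -3.9819 - 0.05*-63.7104 = -0.7964
Step 2: grad_x = 2*2*-2.4116 = -9.6464, grad_y = 2*8*-0.7964 = -12.7421
  x_2 = -2.4116 - 0.05*-9.6464 = -1.9293
  y_2 = -0.7964 - 0.05*-12.7421 = -0.1593
f(-1.9293, -0.1593) = 2*(-1.9293)^2 + 8*(-0.1593)^2 = 7.6472


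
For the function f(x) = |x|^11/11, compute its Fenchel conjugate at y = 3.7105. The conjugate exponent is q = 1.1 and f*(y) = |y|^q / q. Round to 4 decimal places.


The conjugate exponent q satisfies 1/p + 1/q = 1.
p = 11, so q = 11/(11 - 1) = 1.1
|y|^q = 3.7105^1.1 = 4.2303
f*(3.7105) = 4.2303 / 1.1 = 3.8458


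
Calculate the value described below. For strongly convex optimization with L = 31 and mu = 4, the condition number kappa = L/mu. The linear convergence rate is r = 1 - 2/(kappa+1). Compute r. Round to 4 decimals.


Step 1: Compute the condition number.
kappa = L/mu = 31/4 = 7.75
Step 2: Compute the convergence rate.
r = 1 - 2/(kappa + 1) = 1 - 2*mu/(L + mu) = (L - mu)/(L + mu) = 27/35 = 0.7714


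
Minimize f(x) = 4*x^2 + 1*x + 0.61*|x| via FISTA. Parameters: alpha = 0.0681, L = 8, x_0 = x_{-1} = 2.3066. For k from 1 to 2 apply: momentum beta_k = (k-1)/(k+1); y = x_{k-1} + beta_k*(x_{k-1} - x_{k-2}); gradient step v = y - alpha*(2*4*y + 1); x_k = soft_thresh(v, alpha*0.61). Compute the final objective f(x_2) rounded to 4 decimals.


FISTA on f(x) = 4*x^2 + 1*x + 0.61*|x|
L = 8, alpha = 0.0681
Iteration 1: beta = 0.0, y = 2.3066 + 0.0*(2.3066 - 2.3066) = 2.3066
  grad(y) = 19.4528, v = y - alpha*grad = 0.9819
  prox(v) = soft_thresh(0.9819, 0.0415) = 0.9403
Iteration 2: beta = 0.3333, y = 0.9403 + 0.3333*(0.9403 - 2.3066) = 0.4849
  grad(y) = 4.8792, v = y - alpha*grad = 0.1526
  prox(v) = soft_thresh(0.1526, 0.0415) = 0.1111
f(x_2) = 4*0.1111^2 + 1*0.1111 + 0.61*|0.1111| = 0.2282


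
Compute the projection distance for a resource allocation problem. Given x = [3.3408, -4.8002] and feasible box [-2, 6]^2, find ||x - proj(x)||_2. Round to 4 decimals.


Project each component onto [-2, 6].
clip(3.3408) = 3.3408, clip(-4.8002) = -2.0
Projection = [3.3408, -2.0]
Squared diffs: [0.0, 7.8411]
Distance = sqrt(7.8411) = 2.8002


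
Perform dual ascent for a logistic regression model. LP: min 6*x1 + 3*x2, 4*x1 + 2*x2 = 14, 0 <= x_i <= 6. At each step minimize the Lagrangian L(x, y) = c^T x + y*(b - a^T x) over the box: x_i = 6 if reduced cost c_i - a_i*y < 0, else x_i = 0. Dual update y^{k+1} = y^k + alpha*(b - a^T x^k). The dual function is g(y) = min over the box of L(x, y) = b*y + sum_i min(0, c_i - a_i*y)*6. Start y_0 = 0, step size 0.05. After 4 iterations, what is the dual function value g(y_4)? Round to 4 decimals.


Dual ascent for LP: min 6*x1 + 3*x2, 4*x1 + 2*x2 = 14, 0 <= x_i <= 6
Step 1: y^k = 0.0, reduced costs: (6.0, 3.0)
  x^k = (0.0, 0.0), subgradient = b - a^T x = 14.0
  y^{k+1} = 0.0 + 0.05*14.0 = 0.7
Step 2: y^k = 0.7, reduced costs: (3.2, 1.6)
  x^k = (0.0, 0.0), subgradient = b - a^T x = 14.0
  y^{k+1} = 0.7 + 0.05*14.0 = 1.4
Step 3: y^k = 1.4, reduced costs: (0.4, 0.2)
  x^k = (0.0, 0.0), subgradient = b - a^T x = 14.0
  y^{k+1} = 1.4 + 0.05*14.0 = 2.1
Step 4: y^k = 2.1, reduced costs: (-2.4, -1.2)
  x^k = (6.0, 6.0), subgradient = b - a^T x = -22.0
  y^{k+1} = 2.1 + 0.05*-22.0 = 1.0
Dual objective at y_4 = 1.0: reduced costs (2.0, 1.0), box minimizer x = (0.0, 0.0)
g(y_4) = b*y + (c1 - a1*y)*x1 + (c2 - a2*y)*x2 = 14*1.0 + 2.0*0.0 + 1.0*0.0 = 14.0 + 0.0 + 0.0 = 14.0


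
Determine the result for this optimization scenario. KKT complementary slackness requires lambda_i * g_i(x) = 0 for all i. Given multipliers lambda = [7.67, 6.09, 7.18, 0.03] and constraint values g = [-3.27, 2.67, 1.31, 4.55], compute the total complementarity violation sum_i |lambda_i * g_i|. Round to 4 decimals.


KKT complementary slackness check:
lambda_1 * g_1 = 7.67 * -3.27 = -25.0809
lambda_2 * g_2 = 6.09 * 2.67 = 16.2603
lambda_3 * g_3 = 7.18 * 1.31 = 9.4058
lambda_4 * g_4 = 0.03 * 4.55 = 0.1365
Total violation = 25.0809 + 16.2603 + 9.4058 + 0.1365 = 50.8835


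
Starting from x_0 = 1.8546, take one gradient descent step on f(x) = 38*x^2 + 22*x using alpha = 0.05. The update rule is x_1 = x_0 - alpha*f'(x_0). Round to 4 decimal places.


We compute the gradient at x_0 and apply the update.
f'(x) = 76*x + 22
f'(1.8546) = 76*1.8546 + 22 = 162.9496
x_1 = 1.8546 - 0.05*162.9496 = -6.2929


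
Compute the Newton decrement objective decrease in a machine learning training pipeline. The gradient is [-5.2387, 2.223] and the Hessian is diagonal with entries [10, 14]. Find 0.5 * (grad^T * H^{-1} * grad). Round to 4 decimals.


Step 1: H is diagonal, so H^(-1) * g = [-0.5239, 0.1588].
Step 2: g^T H^(-1) g = sum_i g_i^2 / H_ii
  = (-5.2387)^2/10 + (2.223)^2/14
  = 2.7444 + 0.353 = 3.0974
Step 3: Objective decrease = 0.5 * g^T H^(-1) g = 1.5487


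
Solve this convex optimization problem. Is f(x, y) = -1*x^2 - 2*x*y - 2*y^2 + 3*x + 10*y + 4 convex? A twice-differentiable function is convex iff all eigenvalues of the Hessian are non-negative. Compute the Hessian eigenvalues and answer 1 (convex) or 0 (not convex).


The Hessian of f(x,y) = -1*x^2 - 2*x*y - 2*y^2 + 3*x + 10*y + 4 is:
H = [[-2, -2], [-2, -4]]
Trace = -2 - 4 = -6
Determinant = -2*-4 - (-2)^2 = 4
Discriminant = (-6)^2 - 4*4 = 20.0
Eigenvalues: lambda_1 = -5.2361, lambda_2 = -0.7639
The function is not convex.

0


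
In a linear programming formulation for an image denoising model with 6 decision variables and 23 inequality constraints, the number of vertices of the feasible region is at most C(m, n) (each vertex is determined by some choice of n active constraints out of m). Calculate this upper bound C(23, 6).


Each vertex corresponds to some choice of n active constraints out of m, so the number of vertices is at most C(m, n) = m! / (n!(m-n)!).
m = 23, n = 6
Numerator: 23 * 22 * 21 * 20 * 19 * 18
Denominator: 6! = 720
C(23, 6) = 100947


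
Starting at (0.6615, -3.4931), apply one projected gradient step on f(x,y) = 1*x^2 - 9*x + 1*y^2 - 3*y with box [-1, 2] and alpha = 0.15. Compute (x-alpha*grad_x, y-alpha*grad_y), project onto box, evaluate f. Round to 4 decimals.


Step 1: Compute gradient at (0.6615, -3.4931).
grad_x = 2*1*0.6615 - 9 = -7.677
grad_y = 2*1*-3.4931 - 3 = -9.9862
Step 2: Gradient step.
x_raw = 0.6615 - 0.15*-7.677 = 1.8131
y_raw = -3.4931 - 0.15*-9.9862 = -1.9952
Step 3: Project onto [-1, 2].
x_proj = clip(1.8131) = 1.8131
y_proj = clip(-1.9952) = -1.0
Step 4: Evaluate f.
f(1.8131, -1.0) = -9.0303


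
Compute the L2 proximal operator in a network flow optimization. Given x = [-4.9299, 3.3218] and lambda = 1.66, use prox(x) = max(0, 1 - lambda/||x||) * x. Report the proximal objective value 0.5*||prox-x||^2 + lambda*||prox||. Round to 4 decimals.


Step 1: Compute ||x||.
||x|| = 5.9446
Step 2: Compute scaling factor.
scale = max(0, 1 - 1.66/5.9446) = 0.7208
Step 3: prox(x) = [-3.5532, 2.3942]
||prox(x)|| = 4.2846
Step 4: Proximal objective.
0.5*||prox-x||^2 = 1.3778
lambda*||prox|| = 7.1124
Total = 8.4902


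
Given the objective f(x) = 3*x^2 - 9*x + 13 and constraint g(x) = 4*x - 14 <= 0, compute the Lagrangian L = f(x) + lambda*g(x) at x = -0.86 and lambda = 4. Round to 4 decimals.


Step 1: Evaluate f(x).
f(-0.86) = 3*(-0.86)^2 - 9*(-0.86) + 13 = 22.9588
Step 2: Evaluate g(x).
g(-0.86) = 4*-0.86 - 14 = -17.44
Step 3: Compute Lagrangian.
L = 22.9588 + 4*-17.44 = -46.8012


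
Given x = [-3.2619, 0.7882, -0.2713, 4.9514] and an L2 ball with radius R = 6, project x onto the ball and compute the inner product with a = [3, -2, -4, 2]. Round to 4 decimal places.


Step 1: Compute ||x|| (intermediates to 6 decimals).
||x|| = sqrt((-3.2619)^2 + 0.7882^2 + (-0.2713)^2 + 4.9514^2) = 5.987589
Step 2: Project.
Since ||x|| <= R, proj = x (no scaling needed).
proj(x) = [-3.2619, 0.7882, -0.2713, 4.9514]
Step 3: Dot product.
a^T * proj(x) = 3*(-3.2619) - 2*0.7882 - 4*(-0.2713) + 2*4.9514 = -0.3741


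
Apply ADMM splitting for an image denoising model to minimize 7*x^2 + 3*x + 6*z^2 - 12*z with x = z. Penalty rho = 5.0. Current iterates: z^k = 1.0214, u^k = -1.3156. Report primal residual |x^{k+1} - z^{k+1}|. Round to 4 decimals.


ADMM iteration with rho = 5.0, z^k = 1.0214, u^k = -1.3156
Step 1: x-update.
Minimize 7*x^2 + 3*x + (5.0/2)*(x - 1.0214 - 1.3156)^2
FOC: (2*7 + 5.0)*x = -3 + 5.0*(1.0214 + 1.3156)
x^{k+1} = 0.4571
Step 2: z-update.
Minimize 6*z^2 - 12*z + (5.0/2)*(0.4571 - z - 1.3156)^2
FOC: (2*6 + 5.0)*z = 12 + 5.0*(0.4571 - 1.3156)
z^{k+1} = 0.4534
Step 3: u-update.
u^{k+1} = -1.3156 + 0.4571 - 0.4534 = -1.3119
Step 4: Primal residual = |0.4571 - 0.4534| = 0.0037


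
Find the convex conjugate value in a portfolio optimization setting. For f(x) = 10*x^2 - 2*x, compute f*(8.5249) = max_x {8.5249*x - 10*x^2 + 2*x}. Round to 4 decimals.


f*(y) = sup_x {y*x - a*x^2 - b*x} = sup_x {(y-b)*x - a*x^2}
FOC: (y - b) - 2a*x = 0 => x* = (y - b)/(2a)
x* = (8.5249 + 2)/(2*10) = 0.5262
f*(8.5249) = (y-b)^2/(4a) = (8.5249 + 2)^2/(4*10)
= 110.7735/40 = 2.7693


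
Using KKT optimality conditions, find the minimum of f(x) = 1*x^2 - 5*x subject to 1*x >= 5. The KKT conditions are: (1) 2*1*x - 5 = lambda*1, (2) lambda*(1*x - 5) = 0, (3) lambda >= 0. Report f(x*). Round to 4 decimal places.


Step 1: Try lambda = 0 (constraint inactive).
x_unc = 5/(2*1) = 2.5
Check: 1*2.5 = 2.5 < 5 -- violated!
Step 2: Constraint must be active: 1*x = 5
x* = 5/1 = 5.0
lambda = (2*1*5.0 - 5)/1 = 5.0
Step 3: Compute optimal value.
f(x*) = 1*5.0^2 - 5*5.0 = 0.0


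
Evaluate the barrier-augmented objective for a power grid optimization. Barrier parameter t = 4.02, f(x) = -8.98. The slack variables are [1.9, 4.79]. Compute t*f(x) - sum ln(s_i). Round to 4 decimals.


Step 1: Compute log-barrier.
ln values: [0.6419, 1.5665]
phi = -(0.6419 + 1.5665) = -2.2084
Step 2: Compute augmented objective.
t*f(x) = 4.02*-8.98 = -36.0996
Total = -36.0996 - 2.2084 = -38.308


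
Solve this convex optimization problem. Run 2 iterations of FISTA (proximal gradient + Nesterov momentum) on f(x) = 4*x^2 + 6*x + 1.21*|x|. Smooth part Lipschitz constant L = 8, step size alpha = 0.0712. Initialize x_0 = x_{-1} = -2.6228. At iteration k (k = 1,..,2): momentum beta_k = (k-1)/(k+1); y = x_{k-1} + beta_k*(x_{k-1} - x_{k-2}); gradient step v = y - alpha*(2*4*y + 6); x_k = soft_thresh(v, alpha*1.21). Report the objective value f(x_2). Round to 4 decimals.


FISTA on f(x) = 4*x^2 + 6*x + 1.21*|x|
L = 8, alpha = 0.0712
Iteration 1: beta = 0.0, y = -2.6228 + 0.0*(-2.6228 + 2.6228) = -2.6228
  grad(y) = -14.9824, v = y - alpha*grad = -1.5561
  prox(v) = soft_thresh(-1.5561, 0.0862) = -1.4699
Iteration 2: beta = 0.3333, y = -1.4699 + 0.3333*(-1.4699 + 2.6228) = -1.0856
  grad(y) = -2.6848, v = y - alpha*grad = -0.8944
  prox(v) = soft_thresh(-0.8944, 0.0862) = -0.8083
f(x_2) = 4*(-0.8083)^2 + 6*(-0.8083) + 1.21*|-0.8083| = -1.2584


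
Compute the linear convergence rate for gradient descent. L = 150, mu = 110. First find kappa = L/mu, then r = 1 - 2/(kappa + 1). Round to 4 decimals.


Step 1: Compute the condition number.
kappa = L/mu = 150/110 = 1.3636
Step 2: Compute the convergence rate.
r = 1 - 2/(kappa + 1) = 1 - 2*mu/(L + mu) = (L - mu)/(L + mu) = 40/260 = 0.1538


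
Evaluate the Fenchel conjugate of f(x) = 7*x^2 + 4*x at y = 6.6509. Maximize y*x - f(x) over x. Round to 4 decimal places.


f*(y) = sup_x {y*x - a*x^2 - b*x} = sup_x {(y-b)*x - a*x^2}
FOC: (y - b) - 2a*x = 0 => x* = (y - b)/(2a)
x* = (6.6509 - 4)/(2*7) = 0.1894
f*(6.6509) = (y-b)^2/(4a) = (6.6509 - 4)^2/(4*7)
= 7.0273/28 = 0.251


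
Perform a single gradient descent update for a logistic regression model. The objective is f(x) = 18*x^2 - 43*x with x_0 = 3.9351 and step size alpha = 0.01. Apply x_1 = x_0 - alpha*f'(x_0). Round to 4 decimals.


We compute the gradient at x_0 and apply the update.
f'(x) = 36*x - 43
f'(3.9351) = 36*3.9351 - 43 = 98.6636
x_1 = 3.9351 - 0.01*98.6636 = 2.9485


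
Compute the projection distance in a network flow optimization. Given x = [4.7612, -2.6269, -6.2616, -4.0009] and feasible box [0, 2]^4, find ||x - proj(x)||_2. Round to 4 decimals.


Project each component onto [0, 2].
clip(4.7612) = 2.0, clip(-2.6269) = 0.0, clip(-6.2616) = 0.0, clip(-4.0009) = 0.0
Projection = [2.0, 0.0, 0.0, 0.0]
Squared diffs: [7.6242, 6.9006, 39.2076, 16.0072]
Distance = sqrt(69.7396) = 8.351


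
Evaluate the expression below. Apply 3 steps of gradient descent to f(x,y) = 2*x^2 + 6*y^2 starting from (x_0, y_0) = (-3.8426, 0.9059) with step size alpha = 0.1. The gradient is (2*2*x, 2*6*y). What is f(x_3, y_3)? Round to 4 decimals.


Gradient descent on f(x,y) = 2*x^2 + 6*y^2.
Starting point: (-3.8426, 0.9059), alpha = 0.1
Step 1: grad_x = 2*2*-3.8426 = -15.3704, grad_y = 2*6*0.9059 = 10.8708
  x_1 = -3.8426 - 0.1*-15.3704 = -2.3056
  y_1 = 0.9059 - 0.1*10.8708 = -0.1812
Step 2: grad_x = 2*2*-2.3056 = -9.2222, grad_y = 2*6*-0.1812 = -2.1742
  x_2 = -2.3056 - 0.1*-9.2222 = -1.3833
  y_2 = -0.1812 - 0.1*-2.1742 = 0.0362
Step 3: grad_x = 2*2*-1.3833 = -5.5333, grad_y = 2*6*0.0362 = 0.4348
  x_3 = -1.3833 - 0.1*-5.5333 = -0.83
  y_3 = 0.0362 - 0.1*0.4348 = -0.0072
f(-0.83, -0.0072) = 2*(-0.83)^2 + 6*(-0.0072)^2 = 1.3781


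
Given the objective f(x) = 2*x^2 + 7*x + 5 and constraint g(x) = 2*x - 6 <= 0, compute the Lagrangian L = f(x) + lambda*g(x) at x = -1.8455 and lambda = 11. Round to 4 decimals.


Step 1: Evaluate f(x).
f(-1.8455) = 2*(-1.8455)^2 + 7*(-1.8455) + 5 = -1.1068
Step 2: Evaluate g(x).
g(-1.8455) = 2*-1.8455 - 6 = -9.691
Step 3: Compute Lagrangian.
L = -1.1068 + 11*-9.691 = -107.7078


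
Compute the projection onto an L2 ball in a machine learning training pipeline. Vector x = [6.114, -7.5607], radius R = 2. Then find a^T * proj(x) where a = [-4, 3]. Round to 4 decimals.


Step 1: Compute ||x|| (intermediates to 6 decimals).
||x|| = sqrt(6.114^2 + (-7.5607)^2) = 9.723435
Step 2: Project.
Since ||x|| > R, scale = R/||x|| = 2/9.723435 = 0.205689, proj(x) = scale * x
proj(x) = [1.257583, -1.555153]
Step 3: Dot product.
a^T * proj(x) = -4*1.257583 + 3*(-1.555153) = -9.6958


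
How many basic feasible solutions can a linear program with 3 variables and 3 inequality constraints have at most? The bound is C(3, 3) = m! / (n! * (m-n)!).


Each vertex corresponds to some choice of n active constraints out of m, so the number of vertices is at most C(m, n) = m! / (n!(m-n)!).
m = 3, n = 3
Numerator: 3 * 2 * 1
Denominator: 3! = 6
C(3, 3) = 1


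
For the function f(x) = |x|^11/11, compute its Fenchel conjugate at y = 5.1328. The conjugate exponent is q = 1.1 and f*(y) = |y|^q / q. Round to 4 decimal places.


The conjugate exponent q satisfies 1/p + 1/q = 1.
p = 11, so q = 11/(11 - 1) = 1.1
|y|^q = 5.1328^1.1 = 6.0449
f*(5.1328) = 6.0449 / 1.1 = 5.4954


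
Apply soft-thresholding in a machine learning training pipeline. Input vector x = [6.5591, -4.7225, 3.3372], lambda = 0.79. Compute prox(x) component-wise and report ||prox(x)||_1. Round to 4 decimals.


Soft-thresholding with lambda = 0.79:
prox(6.5591) = sign(6.5591)*max(|6.5591| - 0.79, 0) = 5.7691
prox(-4.7225) = sign(-4.7225)*max(|-4.7225| - 0.79, 0) = -3.9325
prox(3.3372) = sign(3.3372)*max(|3.3372| - 0.79, 0) = 2.5472
prox(x) = [5.7691, -3.9325, 2.5472]
||prox(x)||_1 = 5.7691 + 3.9325 + 2.5472 = 12.2488


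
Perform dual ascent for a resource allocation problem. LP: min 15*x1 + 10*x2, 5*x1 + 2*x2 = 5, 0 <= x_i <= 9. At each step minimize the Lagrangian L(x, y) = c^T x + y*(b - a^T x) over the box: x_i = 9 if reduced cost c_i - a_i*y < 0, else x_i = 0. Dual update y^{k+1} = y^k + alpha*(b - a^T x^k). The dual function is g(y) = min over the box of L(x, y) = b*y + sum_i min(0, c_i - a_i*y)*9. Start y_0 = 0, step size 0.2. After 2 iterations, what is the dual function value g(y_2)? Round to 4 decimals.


Dual ascent for LP: min 15*x1 + 10*x2, 5*x1 + 2*x2 = 5, 0 <= x_i <= 9
Step 1: y^k = 0.0, reduced costs: (15.0, 10.0)
  x^k = (0.0, 0.0), subgradient = b - a^T x = 5.0
  y^{k+1} = 0.0 + 0.2*5.0 = 1.0
Step 2: y^k = 1.0, reduced costs: (10.0, 8.0)
  x^k = (0.0, 0.0), subgradient = b - a^T x = 5.0
  y^{k+1} = 1.0 + 0.2*5.0 = 2.0
Dual objective at y_2 = 2.0: reduced costs (5.0, 6.0), box minimizer x = (0.0, 0.0)
g(y_2) = b*y + (c1 - a1*y)*x1 + (c2 - a2*y)*x2 = 5*2.0 + 5.0*0.0 + 6.0*0.0 = 10.0 + 0.0 + 0.0 = 10.0


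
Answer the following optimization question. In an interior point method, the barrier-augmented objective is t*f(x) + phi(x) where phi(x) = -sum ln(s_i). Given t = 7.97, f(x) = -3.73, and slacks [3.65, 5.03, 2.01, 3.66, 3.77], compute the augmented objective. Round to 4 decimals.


Step 1: Compute log-barrier.
ln values: [1.2947, 1.6154, 0.6981, 1.2975, 1.3271]
phi = -(1.2947 + 1.6154 + 0.6981 + 1.2975 + 1.3271) = -6.2328
Step 2: Compute augmented objective.
t*f(x) = 7.97*-3.73 = -29.7281
Total = -29.7281 - 6.2328 = -35.9609


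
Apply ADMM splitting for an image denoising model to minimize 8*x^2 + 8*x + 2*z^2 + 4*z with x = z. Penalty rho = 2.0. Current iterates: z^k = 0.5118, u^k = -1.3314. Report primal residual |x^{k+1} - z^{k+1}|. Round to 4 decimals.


ADMM iteration with rho = 2.0, z^k = 0.5118, u^k = -1.3314
Step 1: x-update.
Minimize 8*x^2 + 8*x + (2.0/2)*(x - 0.5118 - 1.3314)^2
FOC: (2*8 + 2.0)*x = -8 + 2.0*(0.5118 + 1.3314)
x^{k+1} = -0.2396
Step 2: z-update.
Minimize 2*z^2 + 4*z + (2.0/2)*(-0.2396 - z - 1.3314)^2
FOC: (2*2 + 2.0)*z = -4 + 2.0*(-0.2396 - 1.3314)
z^{k+1} = -1.1903
Step 3: u-update.
u^{k+1} = -1.3314 - 0.2396 + 1.1903 = -0.3807
Step 4: Primal residual = |-0.2396 + 1.1903| = 0.9507


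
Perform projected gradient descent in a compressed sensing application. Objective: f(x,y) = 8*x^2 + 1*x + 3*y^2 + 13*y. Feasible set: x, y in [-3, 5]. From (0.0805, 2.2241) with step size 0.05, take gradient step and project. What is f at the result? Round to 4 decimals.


Step 1: Compute gradient at (0.0805, 2.2241).
grad_x = 2*8*0.0805 + 1 = 2.288
grad_y = 2*3*2.2241 + 13 = 26.3446
Step 2: Gradient step.
x_raw = 0.0805 - 0.05*2.288 = -0.0339
y_raw = 2.2241 - 0.05*26.3446 = 0.9069
Step 3: Project onto [-3, 5].
x_proj = clip(-0.0339) = -0.0339
y_proj = clip(0.9069) = 0.9069
Step 4: Evaluate f.
f(-0.0339, 0.9069) = 14.2318


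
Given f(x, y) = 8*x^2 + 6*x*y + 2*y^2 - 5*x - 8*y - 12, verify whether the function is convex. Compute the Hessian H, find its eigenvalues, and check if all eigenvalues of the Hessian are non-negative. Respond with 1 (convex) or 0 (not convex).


The Hessian of f(x,y) = 8*x^2 + 6*x*y + 2*y^2 - 5*x - 8*y - 12 is:
H = [[16, 6], [6, 4]]
Trace = 16 + 4 = 20
Determinant = 16*4 - (6)^2 = 28
Discriminant = (20)^2 - 4*28 = 288.0
Eigenvalues: lambda_1 = 1.5147, lambda_2 = 18.4853
The function is convex.

1


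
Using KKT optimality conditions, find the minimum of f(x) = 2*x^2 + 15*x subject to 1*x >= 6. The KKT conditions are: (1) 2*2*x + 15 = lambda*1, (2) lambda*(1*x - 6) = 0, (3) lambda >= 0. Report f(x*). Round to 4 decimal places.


Step 1: Try lambda = 0 (constraint inactive).
x_unc = -15/(2*2) = -3.75
Check: 1*-3.75 = -3.75 < 6 -- violated!
Step 2: Constraint must be active: 1*x = 6
x* = 6/1 = 6.0
lambda = (2*2*6.0 + 15)/1 = 39.0
Step 3: Compute optimal value.
f(x*) = 2*6.0^2 + 15*6.0 = 162.0


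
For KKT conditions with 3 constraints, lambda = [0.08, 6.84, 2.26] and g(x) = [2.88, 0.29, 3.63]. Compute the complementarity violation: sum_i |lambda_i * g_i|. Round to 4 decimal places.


KKT complementary slackness check:
lambda_1 * g_1 = 0.08 * 2.88 = 0.2304
lambda_2 * g_2 = 6.84 * 0.29 = 1.9836
lambda_3 * g_3 = 2.26 * 3.63 = 8.2038
Total violation = 0.2304 + 1.9836 + 8.2038 = 10.4178


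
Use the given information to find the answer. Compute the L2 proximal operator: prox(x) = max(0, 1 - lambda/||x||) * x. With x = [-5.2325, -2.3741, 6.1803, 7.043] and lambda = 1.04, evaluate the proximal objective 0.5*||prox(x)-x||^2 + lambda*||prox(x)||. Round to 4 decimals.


Step 1: Compute ||x||.
||x|| = 10.9916
Step 2: Compute scaling factor.
scale = max(0, 1 - 1.04/10.9916) = 0.9054
Step 3: prox(x) = [-4.7374, -2.1495, 5.5955, 6.3766]
||prox(x)|| = 9.9516
Step 4: Proximal objective.
0.5*||prox-x||^2 = 0.5408
lambda*||prox|| = 10.3497
Total = 10.8905


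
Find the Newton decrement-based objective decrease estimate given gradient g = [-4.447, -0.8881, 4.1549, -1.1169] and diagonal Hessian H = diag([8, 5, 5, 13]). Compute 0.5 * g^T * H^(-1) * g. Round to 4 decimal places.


Step 1: H is diagonal, so H^(-1) * g = [-0.5559, -0.1776, 0.831, -0.0859].
Step 2: g^T H^(-1) g = sum_i g_i^2 / H_ii
  = (-4.447)^2/8 + (-0.8881)^2/5 + (4.1549)^2/5 + (-1.1169)^2/13
  = 2.472 + 0.1577 + 3.4526 + 0.096 = 6.1783
Step 3: Objective decrease = 0.5 * g^T H^(-1) g = 3.0892


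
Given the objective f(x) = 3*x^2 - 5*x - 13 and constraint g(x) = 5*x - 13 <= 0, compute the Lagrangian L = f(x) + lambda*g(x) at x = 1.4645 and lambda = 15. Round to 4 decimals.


Step 1: Evaluate f(x).
f(1.4645) = 3*1.4645^2 - 5*1.4645 - 13 = -13.8882
Step 2: Evaluate g(x).
g(1.4645) = 5*1.4645 - 13 = -5.6775
Step 3: Compute Lagrangian.
L = -13.8882 + 15*-5.6775 = -99.0507


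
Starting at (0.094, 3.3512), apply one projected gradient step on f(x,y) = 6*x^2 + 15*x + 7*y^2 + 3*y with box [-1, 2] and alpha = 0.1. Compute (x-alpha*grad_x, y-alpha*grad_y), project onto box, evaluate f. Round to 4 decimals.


Step 1: Compute gradient at (0.094, 3.3512).
grad_x = 2*6*0.094 + 15 = 16.128
grad_y = 2*7*3.3512 + 3 = 49.9168
Step 2: Gradient step.
x_raw = 0.094 - 0.1*16.128 = -1.5188
y_raw = 3.3512 - 0.1*49.9168 = -1.6405
Step 3: Project onto [-1, 2].
x_proj = clip(-1.5188) = -1.0
y_proj = clip(-1.6405) = -1.0
Step 4: Evaluate f.
f(-1.0, -1.0) = -5.0


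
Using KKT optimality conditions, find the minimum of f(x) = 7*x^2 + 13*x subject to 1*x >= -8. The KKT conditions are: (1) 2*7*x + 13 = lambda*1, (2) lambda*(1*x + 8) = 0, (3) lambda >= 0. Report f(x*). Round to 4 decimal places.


Step 1: Try lambda = 0 (constraint inactive).
Stationarity: 2*7*x + 13 = 0
x* = -13/(2*7) = -13/14 = -0.9286 (rounded; the exact value -13/14 is used below)
Check constraint: 1*-0.9286 = -0.9286 >= -8 -- satisfied.
Step 2: Compute optimal value.
f(x*) = 7*(-13/14)^2 + 13*(-13/14) = -6.0357


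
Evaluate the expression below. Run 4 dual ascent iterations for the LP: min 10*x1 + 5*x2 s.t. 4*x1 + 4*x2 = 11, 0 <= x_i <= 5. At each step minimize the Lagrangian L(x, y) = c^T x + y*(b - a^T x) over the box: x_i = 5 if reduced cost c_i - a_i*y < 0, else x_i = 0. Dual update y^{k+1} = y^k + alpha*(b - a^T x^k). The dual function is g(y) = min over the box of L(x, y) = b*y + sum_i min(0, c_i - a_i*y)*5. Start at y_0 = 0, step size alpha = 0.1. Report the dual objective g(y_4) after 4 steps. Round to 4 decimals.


Dual ascent for LP: min 10*x1 + 5*x2, 4*x1 + 4*x2 = 11, 0 <= x_i <= 5
Step 1: y^k = 0.0, reduced costs: (10.0, 5.0)
  x^k = (0.0, 0.0), subgradient = b - a^T x = 11.0
  y^{k+1} = 0.0 + 0.1*11.0 = 1.1
Step 2: y^k = 1.1, reduced costs: (5.6, 0.6)
  x^k = (0.0, 0.0), subgradient = b - a^T x = 11.0
  y^{k+1} = 1.1 + 0.1*11.0 = 2.2
Step 3: y^k = 2.2, reduced costs: (1.2, -3.8)
  x^k = (0.0, 5.0), subgradient = b - a^T x = -9.0
  y^{k+1} = 2.2 + 0.1*-9.0 = 1.3
Step 4: y^k = 1.3, reduced costs: (4.8, -0.2)
  x^k = (0.0, 5.0), subgradient = b - a^T x = -9.0
  y^{k+1} = 1.3 + 0.1*-9.0 = 0.4
Dual objective at y_4 = 0.4: reduced costs (8.4, 3.4), box minimizer x = (0.0, 0.0)
g(y_4) = b*y + (c1 - a1*y)*x1 + (c2 - a2*y)*x2 = 11*0.4 + 8.4*0.0 + 3.4*0.0 = 4.4 + 0.0 + 0.0 = 4.4


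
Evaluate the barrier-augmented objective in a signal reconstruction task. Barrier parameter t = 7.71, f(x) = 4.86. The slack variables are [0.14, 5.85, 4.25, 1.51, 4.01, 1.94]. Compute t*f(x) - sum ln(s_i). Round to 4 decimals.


Step 1: Compute log-barrier.
ln values: [-1.9661, 1.7664, 1.4469, 0.4121, 1.3888, 0.6627]
phi = -(-1.9661 + 1.7664 + 1.4469 + 0.4121 + 1.3888 + 0.6627) = -3.7108
Step 2: Compute augmented objective.
t*f(x) = 7.71*4.86 = 37.4706
Total = 37.4706 - 3.7108 = 33.7598
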